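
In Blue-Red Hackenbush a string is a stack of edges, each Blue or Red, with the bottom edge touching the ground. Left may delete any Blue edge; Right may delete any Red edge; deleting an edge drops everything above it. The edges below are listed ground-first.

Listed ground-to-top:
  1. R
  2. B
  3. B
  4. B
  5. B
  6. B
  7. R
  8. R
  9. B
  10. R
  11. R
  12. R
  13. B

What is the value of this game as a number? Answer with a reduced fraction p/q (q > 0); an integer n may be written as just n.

Recurse on prefixes of the 13-edge string R B B B B B R R B R R R B:
val(R) = { ∅ | 0 } = -1
val(RB) = { -1 | 0 } = -1/2
val(RBB) = { -1, -1/2 | 0 } = -1/4
val(RBBB) = { -1, -1/2, -1/4 | 0 } = -1/8
val(RBBBB) = { -1, -1/2, -1/4, -1/8 | 0 } = -1/16
val(RBBBBB) = { -1, -1/2, -1/4, -1/8, -1/16 | 0 } = -1/32
val(RBBBBBR) = { -1, -1/2, -1/4, -1/8, -1/16 | -1/32, 0 } = -3/64
val(RBBBBBRR) = { -1, -1/2, -1/4, -1/8, -1/16 | -3/64, -1/32, 0 } = -7/128
val(RBBBBBRRB) = { -1, -1/2, -1/4, -1/8, -1/16, -7/128 | -3/64, -1/32, 0 } = -13/256
val(RBBBBBRRBR) = { -1, -1/2, -1/4, -1/8, -1/16, -7/128 | -13/256, -3/64, -1/32, 0 } = -27/512
val(RBBBBBRRBRR) = { -1, -1/2, -1/4, -1/8, -1/16, -7/128 | -27/512, -13/256, -3/64, -1/32, 0 } = -55/1024
val(RBBBBBRRBRRR) = { -1, -1/2, -1/4, -1/8, -1/16, -7/128 | -55/1024, -27/512, -13/256, -3/64, -1/32, 0 } = -111/2048
val(RBBBBBRRBRRRB) = { -1, -1/2, -1/4, -1/8, -1/16, -7/128, -111/2048 | -55/1024, -27/512, -13/256, -3/64, -1/32, 0 } = -221/4096

-221/4096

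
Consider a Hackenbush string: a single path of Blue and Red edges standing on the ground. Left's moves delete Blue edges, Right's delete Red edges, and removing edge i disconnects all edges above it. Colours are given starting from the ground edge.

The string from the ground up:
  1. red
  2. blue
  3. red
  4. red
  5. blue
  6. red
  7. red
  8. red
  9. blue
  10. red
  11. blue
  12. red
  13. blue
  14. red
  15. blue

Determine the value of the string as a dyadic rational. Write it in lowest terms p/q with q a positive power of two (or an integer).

edge 1 of 15 (red): { — | 0 } → -1
edge 2 of 15 (blue): { -1 | 0 } → -1/2
edge 3 of 15 (red): { -1 | -1/2,0 } → -3/4
edge 4 of 15 (red): { -1 | -3/4,-1/2,0 } → -7/8
edge 5 of 15 (blue): { -1,-7/8 | -3/4,-1/2,0 } → -13/16
edge 6 of 15 (red): { -1,-7/8 | -13/16,-3/4,-1/2,0 } → -27/32
edge 7 of 15 (red): { -1,-7/8 | -27/32,-13/16,-3/4,-1/2,0 } → -55/64
edge 8 of 15 (red): { -1,-7/8 | -55/64,-27/32,-13/16,-3/4,-1/2,0 } → -111/128
edge 9 of 15 (blue): { -1,-7/8,-111/128 | -55/64,-27/32,-13/16,-3/4,-1/2,0 } → -221/256
edge 10 of 15 (red): { -1,-7/8,-111/128 | -221/256,-55/64,-27/32,-13/16,-3/4,-1/2,0 } → -443/512
edge 11 of 15 (blue): { -1,-7/8,-111/128,-443/512 | -221/256,-55/64,-27/32,-13/16,-3/4,-1/2,0 } → -885/1024
edge 12 of 15 (red): { -1,-7/8,-111/128,-443/512 | -885/1024,-221/256,-55/64,-27/32,-13/16,-3/4,-1/2,0 } → -1771/2048
edge 13 of 15 (blue): { -1,-7/8,-111/128,-443/512,-1771/2048 | -885/1024,-221/256,-55/64,-27/32,-13/16,-3/4,-1/2,0 } → -3541/4096
edge 14 of 15 (red): { -1,-7/8,-111/128,-443/512,-1771/2048 | -3541/4096,-885/1024,-221/256,-55/64,-27/32,-13/16,-3/4,-1/2,0 } → -7083/8192
edge 15 of 15 (blue): { -1,-7/8,-111/128,-443/512,-1771/2048,-7083/8192 | -3541/4096,-885/1024,-221/256,-55/64,-27/32,-13/16,-3/4,-1/2,0 } → -14165/16384

-14165/16384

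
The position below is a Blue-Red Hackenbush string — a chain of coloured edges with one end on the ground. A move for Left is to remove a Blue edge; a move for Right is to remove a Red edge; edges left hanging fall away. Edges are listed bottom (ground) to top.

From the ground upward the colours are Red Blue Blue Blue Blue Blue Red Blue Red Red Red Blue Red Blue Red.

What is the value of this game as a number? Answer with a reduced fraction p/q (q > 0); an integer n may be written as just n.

-747/16384

1 of 15 · R · max L −∞ · min R 0 — -1
2 of 15 · RB · max L -1 · min R 0 — -1/2
3 of 15 · RBB · max L -1/2 · min R 0 — -1/4
4 of 15 · RBBB · max L -1/4 · min R 0 — -1/8
5 of 15 · RBBBB · max L -1/8 · min R 0 — -1/16
6 of 15 · RBBBBB · max L -1/16 · min R 0 — -1/32
7 of 15 · RBBBBBR · max L -1/16 · min R -1/32 — -3/64
8 of 15 · RBBBBBRB · max L -3/64 · min R -1/32 — -5/128
9 of 15 · RBBBBBRBR · max L -3/64 · min R -5/128 — -11/256
10 of 15 · RBBBBBRBRR · max L -3/64 · min R -11/256 — -23/512
11 of 15 · RBBBBBRBRRR · max L -3/64 · min R -23/512 — -47/1024
12 of 15 · RBBBBBRBRRRB · max L -47/1024 · min R -23/512 — -93/2048
13 of 15 · RBBBBBRBRRRBR · max L -47/1024 · min R -93/2048 — -187/4096
14 of 15 · RBBBBBRBRRRBRB · max L -187/4096 · min R -93/2048 — -373/8192
15 of 15 · RBBBBBRBRRRBRBR · max L -187/4096 · min R -373/8192 — -747/16384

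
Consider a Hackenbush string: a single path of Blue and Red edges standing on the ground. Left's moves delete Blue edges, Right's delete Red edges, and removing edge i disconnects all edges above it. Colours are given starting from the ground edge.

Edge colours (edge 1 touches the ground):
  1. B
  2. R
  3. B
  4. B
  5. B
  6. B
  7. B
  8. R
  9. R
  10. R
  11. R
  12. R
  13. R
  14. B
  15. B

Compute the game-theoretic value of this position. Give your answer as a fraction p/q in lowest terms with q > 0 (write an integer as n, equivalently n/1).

15879/16384

Prefix values for B R B B B B B R R R R R R B B via {L|R} + simplicity:
1 of 15 · B · max L 0 · min R +∞ → 1
2 of 15 · BR · max L 0 · min R 1 → 1/2
3 of 15 · BRB · max L 1/2 · min R 1 → 3/4
4 of 15 · BRBB · max L 3/4 · min R 1 → 7/8
5 of 15 · BRBBB · max L 7/8 · min R 1 → 15/16
6 of 15 · BRBBBB · max L 15/16 · min R 1 → 31/32
7 of 15 · BRBBBBB · max L 31/32 · min R 1 → 63/64
8 of 15 · BRBBBBBR · max L 31/32 · min R 63/64 → 125/128
9 of 15 · BRBBBBBRR · max L 31/32 · min R 125/128 → 249/256
10 of 15 · BRBBBBBRRR · max L 31/32 · min R 249/256 → 497/512
11 of 15 · BRBBBBBRRRR · max L 31/32 · min R 497/512 → 993/1024
12 of 15 · BRBBBBBRRRRR · max L 31/32 · min R 993/1024 → 1985/2048
13 of 15 · BRBBBBBRRRRRR · max L 31/32 · min R 1985/2048 → 3969/4096
14 of 15 · BRBBBBBRRRRRRB · max L 3969/4096 · min R 1985/2048 → 7939/8192
15 of 15 · BRBBBBBRRRRRRBB · max L 7939/8192 · min R 1985/2048 → 15879/16384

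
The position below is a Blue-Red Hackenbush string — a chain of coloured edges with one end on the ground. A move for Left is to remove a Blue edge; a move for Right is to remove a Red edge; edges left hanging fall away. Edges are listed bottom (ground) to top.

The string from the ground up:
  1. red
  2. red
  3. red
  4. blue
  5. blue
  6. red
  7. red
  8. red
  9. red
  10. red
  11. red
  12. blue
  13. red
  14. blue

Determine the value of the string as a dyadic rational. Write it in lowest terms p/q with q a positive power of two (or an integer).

-5109/2048

Prefix values for red red red blue blue red red red red red red blue red blue via {L|R} + simplicity:
edge 1 of 14 (red): { ∅ | 0 } — -1
edge 2 of 14 (red): { ∅ | -1,0 } — -2
edge 3 of 14 (red): { ∅ | -2,-1,0 } — -3
edge 4 of 14 (blue): { -3 | -2,-1,0 } — -5/2
edge 5 of 14 (blue): { -3,-5/2 | -2,-1,0 } — -9/4
edge 6 of 14 (red): { -3,-5/2 | -9/4,-2,-1,0 } — -19/8
edge 7 of 14 (red): { -3,-5/2 | -19/8,-9/4,-2,-1,0 } — -39/16
edge 8 of 14 (red): { -3,-5/2 | -39/16,-19/8,-9/4,-2,-1,0 } — -79/32
edge 9 of 14 (red): { -3,-5/2 | -79/32,-39/16,-19/8,-9/4,-2,-1,0 } — -159/64
edge 10 of 14 (red): { -3,-5/2 | -159/64,-79/32,-39/16,-19/8,-9/4,-2,-1,0 } — -319/128
edge 11 of 14 (red): { -3,-5/2 | -319/128,-159/64,-79/32,-39/16,-19/8,-9/4,-2,-1,0 } — -639/256
edge 12 of 14 (blue): { -3,-5/2,-639/256 | -319/128,-159/64,-79/32,-39/16,-19/8,-9/4,-2,-1,0 } — -1277/512
edge 13 of 14 (red): { -3,-5/2,-639/256 | -1277/512,-319/128,-159/64,-79/32,-39/16,-19/8,-9/4,-2,-1,0 } — -2555/1024
edge 14 of 14 (blue): { -3,-5/2,-639/256,-2555/1024 | -1277/512,-319/128,-159/64,-79/32,-39/16,-19/8,-9/4,-2,-1,0 } — -5109/2048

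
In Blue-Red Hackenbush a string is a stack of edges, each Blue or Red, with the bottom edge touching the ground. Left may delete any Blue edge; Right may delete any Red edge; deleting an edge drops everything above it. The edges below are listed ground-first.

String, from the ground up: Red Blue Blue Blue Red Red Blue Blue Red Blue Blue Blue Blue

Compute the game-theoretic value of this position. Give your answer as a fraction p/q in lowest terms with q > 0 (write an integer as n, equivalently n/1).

-801/4096

value(R) = { — | 0 } => -1
value(RB) = { -1 | 0 } => -1/2
value(RBB) = { -1, -1/2 | 0 } => -1/4
value(RBBB) = { -1, -1/2, -1/4 | 0 } => -1/8
value(RBBBR) = { -1, -1/2, -1/4 | -1/8, 0 } => -3/16
value(RBBBRR) = { -1, -1/2, -1/4 | -3/16, -1/8, 0 } => -7/32
value(RBBBRRB) = { -1, -1/2, -1/4, -7/32 | -3/16, -1/8, 0 } => -13/64
value(RBBBRRBB) = { -1, -1/2, -1/4, -7/32, -13/64 | -3/16, -1/8, 0 } => -25/128
value(RBBBRRBBR) = { -1, -1/2, -1/4, -7/32, -13/64 | -25/128, -3/16, -1/8, 0 } => -51/256
value(RBBBRRBBRB) = { -1, -1/2, -1/4, -7/32, -13/64, -51/256 | -25/128, -3/16, -1/8, 0 } => -101/512
value(RBBBRRBBRBB) = { -1, -1/2, -1/4, -7/32, -13/64, -51/256, -101/512 | -25/128, -3/16, -1/8, 0 } => -201/1024
value(RBBBRRBBRBBB) = { -1, -1/2, -1/4, -7/32, -13/64, -51/256, -101/512, -201/1024 | -25/128, -3/16, -1/8, 0 } => -401/2048
value(RBBBRRBBRBBBB) = { -1, -1/2, -1/4, -7/32, -13/64, -51/256, -101/512, -201/1024, -401/2048 | -25/128, -3/16, -1/8, 0 } => -801/4096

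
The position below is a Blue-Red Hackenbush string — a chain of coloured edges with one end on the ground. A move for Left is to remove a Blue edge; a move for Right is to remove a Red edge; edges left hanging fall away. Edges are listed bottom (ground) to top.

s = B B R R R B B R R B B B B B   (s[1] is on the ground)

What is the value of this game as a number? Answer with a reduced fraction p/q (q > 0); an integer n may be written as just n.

step 1: add B to get B; options L={ 0 } R={ — } = 1
step 2: add B to get BB; options L={ 0,1 } R={ — } = 2
step 3: add R to get BBR; options L={ 0,1 } R={ 2 } = 3/2
step 4: add R to get BBRR; options L={ 0,1 } R={ 3/2,2 } = 5/4
step 5: add R to get BBRRR; options L={ 0,1 } R={ 5/4,3/2,2 } = 9/8
step 6: add B to get BBRRRB; options L={ 0,1,9/8 } R={ 5/4,3/2,2 } = 19/16
step 7: add B to get BBRRRBB; options L={ 0,1,9/8,19/16 } R={ 5/4,3/2,2 } = 39/32
step 8: add R to get BBRRRBBR; options L={ 0,1,9/8,19/16 } R={ 39/32,5/4,3/2,2 } = 77/64
step 9: add R to get BBRRRBBRR; options L={ 0,1,9/8,19/16 } R={ 77/64,39/32,5/4,3/2,2 } = 153/128
step 10: add B to get BBRRRBBRRB; options L={ 0,1,9/8,19/16,153/128 } R={ 77/64,39/32,5/4,3/2,2 } = 307/256
step 11: add B to get BBRRRBBRRBB; options L={ 0,1,9/8,19/16,153/128,307/256 } R={ 77/64,39/32,5/4,3/2,2 } = 615/512
step 12: add B to get BBRRRBBRRBBB; options L={ 0,1,9/8,19/16,153/128,307/256,615/512 } R={ 77/64,39/32,5/4,3/2,2 } = 1231/1024
step 13: add B to get BBRRRBBRRBBBB; options L={ 0,1,9/8,19/16,153/128,307/256,615/512,1231/1024 } R={ 77/64,39/32,5/4,3/2,2 } = 2463/2048
step 14: add B to get BBRRRBBRRBBBBB; options L={ 0,1,9/8,19/16,153/128,307/256,615/512,1231/1024,2463/2048 } R={ 77/64,39/32,5/4,3/2,2 } = 4927/4096

4927/4096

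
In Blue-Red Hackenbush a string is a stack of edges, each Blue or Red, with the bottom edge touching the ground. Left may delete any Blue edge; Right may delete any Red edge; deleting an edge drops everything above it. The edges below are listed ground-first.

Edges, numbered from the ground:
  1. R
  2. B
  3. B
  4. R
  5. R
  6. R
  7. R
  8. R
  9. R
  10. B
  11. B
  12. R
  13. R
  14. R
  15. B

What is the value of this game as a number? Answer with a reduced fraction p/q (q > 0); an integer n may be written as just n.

-8093/16384

Recurse on prefixes of the 15-edge string R B B R R R R R R B B R R R B:
value(R) = {  | 0 } so -1
value(RB) = { -1 | 0 } so -1/2
value(RBB) = { -1, -1/2 | 0 } so -1/4
value(RBBR) = { -1, -1/2 | -1/4, 0 } so -3/8
value(RBBRR) = { -1, -1/2 | -3/8, -1/4, 0 } so -7/16
value(RBBRRR) = { -1, -1/2 | -7/16, -3/8, -1/4, 0 } so -15/32
value(RBBRRRR) = { -1, -1/2 | -15/32, -7/16, -3/8, -1/4, 0 } so -31/64
value(RBBRRRRR) = { -1, -1/2 | -31/64, -15/32, -7/16, -3/8, -1/4, 0 } so -63/128
value(RBBRRRRRR) = { -1, -1/2 | -63/128, -31/64, -15/32, -7/16, -3/8, -1/4, 0 } so -127/256
value(RBBRRRRRRB) = { -1, -1/2, -127/256 | -63/128, -31/64, -15/32, -7/16, -3/8, -1/4, 0 } so -253/512
value(RBBRRRRRRBB) = { -1, -1/2, -127/256, -253/512 | -63/128, -31/64, -15/32, -7/16, -3/8, -1/4, 0 } so -505/1024
value(RBBRRRRRRBBR) = { -1, -1/2, -127/256, -253/512 | -505/1024, -63/128, -31/64, -15/32, -7/16, -3/8, -1/4, 0 } so -1011/2048
value(RBBRRRRRRBBRR) = { -1, -1/2, -127/256, -253/512 | -1011/2048, -505/1024, -63/128, -31/64, -15/32, -7/16, -3/8, -1/4, 0 } so -2023/4096
value(RBBRRRRRRBBRRR) = { -1, -1/2, -127/256, -253/512 | -2023/4096, -1011/2048, -505/1024, -63/128, -31/64, -15/32, -7/16, -3/8, -1/4, 0 } so -4047/8192
value(RBBRRRRRRBBRRRB) = { -1, -1/2, -127/256, -253/512, -4047/8192 | -2023/4096, -1011/2048, -505/1024, -63/128, -31/64, -15/32, -7/16, -3/8, -1/4, 0 } so -8093/16384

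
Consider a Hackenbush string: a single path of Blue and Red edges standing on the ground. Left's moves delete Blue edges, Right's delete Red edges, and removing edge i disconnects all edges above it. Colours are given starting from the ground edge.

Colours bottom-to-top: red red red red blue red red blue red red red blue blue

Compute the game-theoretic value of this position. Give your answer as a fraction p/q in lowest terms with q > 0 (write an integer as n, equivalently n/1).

-1977/512

Recurse on prefixes of the 13-edge string red red red red blue red red blue red red red blue blue:
edge 1 of 13 (red): { none | 0 } -> -1
edge 2 of 13 (red): { none | -1 0 } -> -2
edge 3 of 13 (red): { none | -2 -1 0 } -> -3
edge 4 of 13 (red): { none | -3 -2 -1 0 } -> -4
edge 5 of 13 (blue): { -4 | -3 -2 -1 0 } -> -7/2
edge 6 of 13 (red): { -4 | -7/2 -3 -2 -1 0 } -> -15/4
edge 7 of 13 (red): { -4 | -15/4 -7/2 -3 -2 -1 0 } -> -31/8
edge 8 of 13 (blue): { -4 -31/8 | -15/4 -7/2 -3 -2 -1 0 } -> -61/16
edge 9 of 13 (red): { -4 -31/8 | -61/16 -15/4 -7/2 -3 -2 -1 0 } -> -123/32
edge 10 of 13 (red): { -4 -31/8 | -123/32 -61/16 -15/4 -7/2 -3 -2 -1 0 } -> -247/64
edge 11 of 13 (red): { -4 -31/8 | -247/64 -123/32 -61/16 -15/4 -7/2 -3 -2 -1 0 } -> -495/128
edge 12 of 13 (blue): { -4 -31/8 -495/128 | -247/64 -123/32 -61/16 -15/4 -7/2 -3 -2 -1 0 } -> -989/256
edge 13 of 13 (blue): { -4 -31/8 -495/128 -989/256 | -247/64 -123/32 -61/16 -15/4 -7/2 -3 -2 -1 0 } -> -1977/512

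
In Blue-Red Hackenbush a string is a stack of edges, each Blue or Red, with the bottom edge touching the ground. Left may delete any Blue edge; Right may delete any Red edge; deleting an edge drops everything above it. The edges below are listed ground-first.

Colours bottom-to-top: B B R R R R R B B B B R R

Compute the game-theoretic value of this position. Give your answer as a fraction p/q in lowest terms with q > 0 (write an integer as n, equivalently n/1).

2169/2048

Recurse on prefixes of the 13-edge string B B R R R R R B B B B R R:
v_1 [B]  L=[0]  R=[·]  => 1
v_2 [BB]  L=[0 1]  R=[·]  => 2
v_3 [BBR]  L=[0 1]  R=[2]  => 3/2
v_4 [BBRR]  L=[0 1]  R=[3/2 2]  => 5/4
v_5 [BBRRR]  L=[0 1]  R=[5/4 3/2 2]  => 9/8
v_6 [BBRRRR]  L=[0 1]  R=[9/8 5/4 3/2 2]  => 17/16
v_7 [BBRRRRR]  L=[0 1]  R=[17/16 9/8 5/4 3/2 2]  => 33/32
v_8 [BBRRRRRB]  L=[0 1 33/32]  R=[17/16 9/8 5/4 3/2 2]  => 67/64
v_9 [BBRRRRRBB]  L=[0 1 33/32 67/64]  R=[17/16 9/8 5/4 3/2 2]  => 135/128
v_10 [BBRRRRRBBB]  L=[0 1 33/32 67/64 135/128]  R=[17/16 9/8 5/4 3/2 2]  => 271/256
v_11 [BBRRRRRBBBB]  L=[0 1 33/32 67/64 135/128 271/256]  R=[17/16 9/8 5/4 3/2 2]  => 543/512
v_12 [BBRRRRRBBBBR]  L=[0 1 33/32 67/64 135/128 271/256]  R=[543/512 17/16 9/8 5/4 3/2 2]  => 1085/1024
v_13 [BBRRRRRBBBBRR]  L=[0 1 33/32 67/64 135/128 271/256]  R=[1085/1024 543/512 17/16 9/8 5/4 3/2 2]  => 2169/2048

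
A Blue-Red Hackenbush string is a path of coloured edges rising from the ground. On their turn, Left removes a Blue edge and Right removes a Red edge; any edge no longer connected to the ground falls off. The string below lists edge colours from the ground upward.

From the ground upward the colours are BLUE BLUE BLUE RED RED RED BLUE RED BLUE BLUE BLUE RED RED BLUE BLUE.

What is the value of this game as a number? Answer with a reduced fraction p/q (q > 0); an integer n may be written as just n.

Recurse on prefixes of the 15-edge string BLUE BLUE BLUE RED RED RED BLUE RED BLUE BLUE BLUE RED RED BLUE BLUE:
g(B) = { 0 | — } ⇒ 1
g(BB) = { 0 1 | — } ⇒ 2
g(BBB) = { 0 1 2 | — } ⇒ 3
g(BBBR) = { 0 1 2 | 3 } ⇒ 5/2
g(BBBRR) = { 0 1 2 | 5/2 3 } ⇒ 9/4
g(BBBRRR) = { 0 1 2 | 9/4 5/2 3 } ⇒ 17/8
g(BBBRRRB) = { 0 1 2 17/8 | 9/4 5/2 3 } ⇒ 35/16
g(BBBRRRBR) = { 0 1 2 17/8 | 35/16 9/4 5/2 3 } ⇒ 69/32
g(BBBRRRBRB) = { 0 1 2 17/8 69/32 | 35/16 9/4 5/2 3 } ⇒ 139/64
g(BBBRRRBRBB) = { 0 1 2 17/8 69/32 139/64 | 35/16 9/4 5/2 3 } ⇒ 279/128
g(BBBRRRBRBBB) = { 0 1 2 17/8 69/32 139/64 279/128 | 35/16 9/4 5/2 3 } ⇒ 559/256
g(BBBRRRBRBBBR) = { 0 1 2 17/8 69/32 139/64 279/128 | 559/256 35/16 9/4 5/2 3 } ⇒ 1117/512
g(BBBRRRBRBBBRR) = { 0 1 2 17/8 69/32 139/64 279/128 | 1117/512 559/256 35/16 9/4 5/2 3 } ⇒ 2233/1024
g(BBBRRRBRBBBRRB) = { 0 1 2 17/8 69/32 139/64 279/128 2233/1024 | 1117/512 559/256 35/16 9/4 5/2 3 } ⇒ 4467/2048
g(BBBRRRBRBBBRRBB) = { 0 1 2 17/8 69/32 139/64 279/128 2233/1024 4467/2048 | 1117/512 559/256 35/16 9/4 5/2 3 } ⇒ 8935/4096

8935/4096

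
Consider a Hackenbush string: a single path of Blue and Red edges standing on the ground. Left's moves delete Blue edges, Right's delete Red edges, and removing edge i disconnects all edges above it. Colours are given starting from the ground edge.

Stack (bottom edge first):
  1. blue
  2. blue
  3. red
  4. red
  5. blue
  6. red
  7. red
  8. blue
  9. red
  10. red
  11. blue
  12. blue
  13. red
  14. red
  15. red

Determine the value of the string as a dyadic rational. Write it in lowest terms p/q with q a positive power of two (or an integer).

Prefix values for blue blue red red blue red red blue red red blue blue red red red via {L|R} + simplicity:
G_1 [b]  L=[0]  R=[]  gives 1
G_2 [bb]  L=[0,1]  R=[]  gives 2
G_3 [bbr]  L=[0,1]  R=[2]  gives 3/2
G_4 [bbrr]  L=[0,1]  R=[3/2,2]  gives 5/4
G_5 [bbrrb]  L=[0,1,5/4]  R=[3/2,2]  gives 11/8
G_6 [bbrrbr]  L=[0,1,5/4]  R=[11/8,3/2,2]  gives 21/16
G_7 [bbrrbrr]  L=[0,1,5/4]  R=[21/16,11/8,3/2,2]  gives 41/32
G_8 [bbrrbrrb]  L=[0,1,5/4,41/32]  R=[21/16,11/8,3/2,2]  gives 83/64
G_9 [bbrrbrrbr]  L=[0,1,5/4,41/32]  R=[83/64,21/16,11/8,3/2,2]  gives 165/128
G_10 [bbrrbrrbrr]  L=[0,1,5/4,41/32]  R=[165/128,83/64,21/16,11/8,3/2,2]  gives 329/256
G_11 [bbrrbrrbrrb]  L=[0,1,5/4,41/32,329/256]  R=[165/128,83/64,21/16,11/8,3/2,2]  gives 659/512
G_12 [bbrrbrrbrrbb]  L=[0,1,5/4,41/32,329/256,659/512]  R=[165/128,83/64,21/16,11/8,3/2,2]  gives 1319/1024
G_13 [bbrrbrrbrrbbr]  L=[0,1,5/4,41/32,329/256,659/512]  R=[1319/1024,165/128,83/64,21/16,11/8,3/2,2]  gives 2637/2048
G_14 [bbrrbrrbrrbbrr]  L=[0,1,5/4,41/32,329/256,659/512]  R=[2637/2048,1319/1024,165/128,83/64,21/16,11/8,3/2,2]  gives 5273/4096
G_15 [bbrrbrrbrrbbrrr]  L=[0,1,5/4,41/32,329/256,659/512]  R=[5273/4096,2637/2048,1319/1024,165/128,83/64,21/16,11/8,3/2,2]  gives 10545/8192

10545/8192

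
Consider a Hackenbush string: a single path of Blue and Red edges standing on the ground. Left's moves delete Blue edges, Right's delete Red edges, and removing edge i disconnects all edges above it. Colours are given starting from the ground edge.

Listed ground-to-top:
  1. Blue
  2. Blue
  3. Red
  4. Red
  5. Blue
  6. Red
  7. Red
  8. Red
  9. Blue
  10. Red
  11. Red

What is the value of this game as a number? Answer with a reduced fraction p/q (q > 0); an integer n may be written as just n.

Build val(s[:k]) for k = 1..11, string s = Blue Blue Red Red Blue Red Red Red Blue Red Red.
val_1 [B]  L=[0]  R=[]  so 1
val_2 [BB]  L=[0,1]  R=[]  so 2
val_3 [BBR]  L=[0,1]  R=[2]  so 3/2
val_4 [BBRR]  L=[0,1]  R=[3/2,2]  so 5/4
val_5 [BBRRB]  L=[0,1,5/4]  R=[3/2,2]  so 11/8
val_6 [BBRRBR]  L=[0,1,5/4]  R=[11/8,3/2,2]  so 21/16
val_7 [BBRRBRR]  L=[0,1,5/4]  R=[21/16,11/8,3/2,2]  so 41/32
val_8 [BBRRBRRR]  L=[0,1,5/4]  R=[41/32,21/16,11/8,3/2,2]  so 81/64
val_9 [BBRRBRRRB]  L=[0,1,5/4,81/64]  R=[41/32,21/16,11/8,3/2,2]  so 163/128
val_10 [BBRRBRRRBR]  L=[0,1,5/4,81/64]  R=[163/128,41/32,21/16,11/8,3/2,2]  so 325/256
val_11 [BBRRBRRRBRR]  L=[0,1,5/4,81/64]  R=[325/256,163/128,41/32,21/16,11/8,3/2,2]  so 649/512

649/512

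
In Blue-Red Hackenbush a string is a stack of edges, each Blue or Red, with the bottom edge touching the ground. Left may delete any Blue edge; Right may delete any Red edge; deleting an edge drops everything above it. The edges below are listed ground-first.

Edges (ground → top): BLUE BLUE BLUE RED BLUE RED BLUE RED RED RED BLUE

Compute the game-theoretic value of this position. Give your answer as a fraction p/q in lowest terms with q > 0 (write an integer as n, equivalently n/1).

1 of 11 · B · max L 0 · min R +∞ -> 1
2 of 11 · BB · max L 1 · min R +∞ -> 2
3 of 11 · BBB · max L 2 · min R +∞ -> 3
4 of 11 · BBBR · max L 2 · min R 3 -> 5/2
5 of 11 · BBBRB · max L 5/2 · min R 3 -> 11/4
6 of 11 · BBBRBR · max L 5/2 · min R 11/4 -> 21/8
7 of 11 · BBBRBRB · max L 21/8 · min R 11/4 -> 43/16
8 of 11 · BBBRBRBR · max L 21/8 · min R 43/16 -> 85/32
9 of 11 · BBBRBRBRR · max L 21/8 · min R 85/32 -> 169/64
10 of 11 · BBBRBRBRRR · max L 21/8 · min R 169/64 -> 337/128
11 of 11 · BBBRBRBRRRB · max L 337/128 · min R 169/64 -> 675/256

675/256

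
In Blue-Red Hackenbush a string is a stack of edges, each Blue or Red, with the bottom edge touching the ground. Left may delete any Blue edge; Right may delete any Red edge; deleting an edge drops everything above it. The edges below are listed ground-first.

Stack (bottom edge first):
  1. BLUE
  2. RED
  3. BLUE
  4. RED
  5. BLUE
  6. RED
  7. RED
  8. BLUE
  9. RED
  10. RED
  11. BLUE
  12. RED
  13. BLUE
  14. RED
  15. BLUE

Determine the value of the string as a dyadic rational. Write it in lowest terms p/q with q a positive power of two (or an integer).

Recurse on prefixes of the 15-edge string BLUE RED BLUE RED BLUE RED RED BLUE RED RED BLUE RED BLUE RED BLUE:
B: Left { 0 }, Right { (no moves) } gives simplest 1
BR: Left { 0 }, Right { 1 } gives simplest 1/2
BRB: Left { 0,1/2 }, Right { 1 } gives simplest 3/4
BRBR: Left { 0,1/2 }, Right { 3/4,1 } gives simplest 5/8
BRBRB: Left { 0,1/2,5/8 }, Right { 3/4,1 } gives simplest 11/16
BRBRBR: Left { 0,1/2,5/8 }, Right { 11/16,3/4,1 } gives simplest 21/32
BRBRBRR: Left { 0,1/2,5/8 }, Right { 21/32,11/16,3/4,1 } gives simplest 41/64
BRBRBRRB: Left { 0,1/2,5/8,41/64 }, Right { 21/32,11/16,3/4,1 } gives simplest 83/128
BRBRBRRBR: Left { 0,1/2,5/8,41/64 }, Right { 83/128,21/32,11/16,3/4,1 } gives simplest 165/256
BRBRBRRBRR: Left { 0,1/2,5/8,41/64 }, Right { 165/256,83/128,21/32,11/16,3/4,1 } gives simplest 329/512
BRBRBRRBRRB: Left { 0,1/2,5/8,41/64,329/512 }, Right { 165/256,83/128,21/32,11/16,3/4,1 } gives simplest 659/1024
BRBRBRRBRRBR: Left { 0,1/2,5/8,41/64,329/512 }, Right { 659/1024,165/256,83/128,21/32,11/16,3/4,1 } gives simplest 1317/2048
BRBRBRRBRRBRB: Left { 0,1/2,5/8,41/64,329/512,1317/2048 }, Right { 659/1024,165/256,83/128,21/32,11/16,3/4,1 } gives simplest 2635/4096
BRBRBRRBRRBRBR: Left { 0,1/2,5/8,41/64,329/512,1317/2048 }, Right { 2635/4096,659/1024,165/256,83/128,21/32,11/16,3/4,1 } gives simplest 5269/8192
BRBRBRRBRRBRBRB: Left { 0,1/2,5/8,41/64,329/512,1317/2048,5269/8192 }, Right { 2635/4096,659/1024,165/256,83/128,21/32,11/16,3/4,1 } gives simplest 10539/16384

10539/16384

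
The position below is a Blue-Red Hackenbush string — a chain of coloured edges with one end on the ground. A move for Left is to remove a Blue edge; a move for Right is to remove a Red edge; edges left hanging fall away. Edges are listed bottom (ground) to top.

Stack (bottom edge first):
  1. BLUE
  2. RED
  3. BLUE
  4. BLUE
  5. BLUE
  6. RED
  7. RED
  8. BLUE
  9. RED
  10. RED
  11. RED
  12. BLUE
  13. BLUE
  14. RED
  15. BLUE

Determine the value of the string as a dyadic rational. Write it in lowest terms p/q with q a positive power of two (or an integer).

Recurse on prefixes of the 15-edge string BLUE RED BLUE BLUE BLUE RED RED BLUE RED RED RED BLUE BLUE RED BLUE:
B: Left { 0 }, Right { · } gives simplest 1
BR: Left { 0 }, Right { 1 } gives simplest 1/2
BRB: Left { 0; 1/2 }, Right { 1 } gives simplest 3/4
BRBB: Left { 0; 1/2; 3/4 }, Right { 1 } gives simplest 7/8
BRBBB: Left { 0; 1/2; 3/4; 7/8 }, Right { 1 } gives simplest 15/16
BRBBBR: Left { 0; 1/2; 3/4; 7/8 }, Right { 15/16; 1 } gives simplest 29/32
BRBBBRR: Left { 0; 1/2; 3/4; 7/8 }, Right { 29/32; 15/16; 1 } gives simplest 57/64
BRBBBRRB: Left { 0; 1/2; 3/4; 7/8; 57/64 }, Right { 29/32; 15/16; 1 } gives simplest 115/128
BRBBBRRBR: Left { 0; 1/2; 3/4; 7/8; 57/64 }, Right { 115/128; 29/32; 15/16; 1 } gives simplest 229/256
BRBBBRRBRR: Left { 0; 1/2; 3/4; 7/8; 57/64 }, Right { 229/256; 115/128; 29/32; 15/16; 1 } gives simplest 457/512
BRBBBRRBRRR: Left { 0; 1/2; 3/4; 7/8; 57/64 }, Right { 457/512; 229/256; 115/128; 29/32; 15/16; 1 } gives simplest 913/1024
BRBBBRRBRRRB: Left { 0; 1/2; 3/4; 7/8; 57/64; 913/1024 }, Right { 457/512; 229/256; 115/128; 29/32; 15/16; 1 } gives simplest 1827/2048
BRBBBRRBRRRBB: Left { 0; 1/2; 3/4; 7/8; 57/64; 913/1024; 1827/2048 }, Right { 457/512; 229/256; 115/128; 29/32; 15/16; 1 } gives simplest 3655/4096
BRBBBRRBRRRBBR: Left { 0; 1/2; 3/4; 7/8; 57/64; 913/1024; 1827/2048 }, Right { 3655/4096; 457/512; 229/256; 115/128; 29/32; 15/16; 1 } gives simplest 7309/8192
BRBBBRRBRRRBBRB: Left { 0; 1/2; 3/4; 7/8; 57/64; 913/1024; 1827/2048; 7309/8192 }, Right { 3655/4096; 457/512; 229/256; 115/128; 29/32; 15/16; 1 } gives simplest 14619/16384

14619/16384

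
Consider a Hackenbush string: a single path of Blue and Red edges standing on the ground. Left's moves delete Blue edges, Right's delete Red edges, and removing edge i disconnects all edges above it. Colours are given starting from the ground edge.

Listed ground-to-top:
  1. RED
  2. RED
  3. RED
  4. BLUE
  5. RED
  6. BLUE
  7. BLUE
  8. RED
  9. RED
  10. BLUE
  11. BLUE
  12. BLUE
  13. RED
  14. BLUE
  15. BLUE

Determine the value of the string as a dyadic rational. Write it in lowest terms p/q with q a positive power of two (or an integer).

-10633/4096

Build G(s[:k]) for k = 1..15, string s = RED RED RED BLUE RED BLUE BLUE RED RED BLUE BLUE BLUE RED BLUE BLUE.
step 1: add RED to get R; options L={ none } R={ 0 } => -1
step 2: add RED to get RR; options L={ none } R={ -1 0 } => -2
step 3: add RED to get RRR; options L={ none } R={ -2 -1 0 } => -3
step 4: add BLUE to get RRRB; options L={ -3 } R={ -2 -1 0 } => -5/2
step 5: add RED to get RRRBR; options L={ -3 } R={ -5/2 -2 -1 0 } => -11/4
step 6: add BLUE to get RRRBRB; options L={ -3 -11/4 } R={ -5/2 -2 -1 0 } => -21/8
step 7: add BLUE to get RRRBRBB; options L={ -3 -11/4 -21/8 } R={ -5/2 -2 -1 0 } => -41/16
step 8: add RED to get RRRBRBBR; options L={ -3 -11/4 -21/8 } R={ -41/16 -5/2 -2 -1 0 } => -83/32
step 9: add RED to get RRRBRBBRR; options L={ -3 -11/4 -21/8 } R={ -83/32 -41/16 -5/2 -2 -1 0 } => -167/64
step 10: add BLUE to get RRRBRBBRRB; options L={ -3 -11/4 -21/8 -167/64 } R={ -83/32 -41/16 -5/2 -2 -1 0 } => -333/128
step 11: add BLUE to get RRRBRBBRRBB; options L={ -3 -11/4 -21/8 -167/64 -333/128 } R={ -83/32 -41/16 -5/2 -2 -1 0 } => -665/256
step 12: add BLUE to get RRRBRBBRRBBB; options L={ -3 -11/4 -21/8 -167/64 -333/128 -665/256 } R={ -83/32 -41/16 -5/2 -2 -1 0 } => -1329/512
step 13: add RED to get RRRBRBBRRBBBR; options L={ -3 -11/4 -21/8 -167/64 -333/128 -665/256 } R={ -1329/512 -83/32 -41/16 -5/2 -2 -1 0 } => -2659/1024
step 14: add BLUE to get RRRBRBBRRBBBRB; options L={ -3 -11/4 -21/8 -167/64 -333/128 -665/256 -2659/1024 } R={ -1329/512 -83/32 -41/16 -5/2 -2 -1 0 } => -5317/2048
step 15: add BLUE to get RRRBRBBRRBBBRBB; options L={ -3 -11/4 -21/8 -167/64 -333/128 -665/256 -2659/1024 -5317/2048 } R={ -1329/512 -83/32 -41/16 -5/2 -2 -1 0 } => -10633/4096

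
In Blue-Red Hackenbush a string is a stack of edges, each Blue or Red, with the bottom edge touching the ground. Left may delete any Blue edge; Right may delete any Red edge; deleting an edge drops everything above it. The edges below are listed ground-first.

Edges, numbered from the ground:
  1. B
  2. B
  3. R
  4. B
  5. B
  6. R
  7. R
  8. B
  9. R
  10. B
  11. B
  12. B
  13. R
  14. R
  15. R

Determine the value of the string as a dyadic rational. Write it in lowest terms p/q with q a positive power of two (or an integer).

step 1: add B to get B; options L={ 0 } R={ ∅ } so 1
step 2: add B to get BB; options L={ 0, 1 } R={ ∅ } so 2
step 3: add R to get BBR; options L={ 0, 1 } R={ 2 } so 3/2
step 4: add B to get BBRB; options L={ 0, 1, 3/2 } R={ 2 } so 7/4
step 5: add B to get BBRBB; options L={ 0, 1, 3/2, 7/4 } R={ 2 } so 15/8
step 6: add R to get BBRBBR; options L={ 0, 1, 3/2, 7/4 } R={ 15/8, 2 } so 29/16
step 7: add R to get BBRBBRR; options L={ 0, 1, 3/2, 7/4 } R={ 29/16, 15/8, 2 } so 57/32
step 8: add B to get BBRBBRRB; options L={ 0, 1, 3/2, 7/4, 57/32 } R={ 29/16, 15/8, 2 } so 115/64
step 9: add R to get BBRBBRRBR; options L={ 0, 1, 3/2, 7/4, 57/32 } R={ 115/64, 29/16, 15/8, 2 } so 229/128
step 10: add B to get BBRBBRRBRB; options L={ 0, 1, 3/2, 7/4, 57/32, 229/128 } R={ 115/64, 29/16, 15/8, 2 } so 459/256
step 11: add B to get BBRBBRRBRBB; options L={ 0, 1, 3/2, 7/4, 57/32, 229/128, 459/256 } R={ 115/64, 29/16, 15/8, 2 } so 919/512
step 12: add B to get BBRBBRRBRBBB; options L={ 0, 1, 3/2, 7/4, 57/32, 229/128, 459/256, 919/512 } R={ 115/64, 29/16, 15/8, 2 } so 1839/1024
step 13: add R to get BBRBBRRBRBBBR; options L={ 0, 1, 3/2, 7/4, 57/32, 229/128, 459/256, 919/512 } R={ 1839/1024, 115/64, 29/16, 15/8, 2 } so 3677/2048
step 14: add R to get BBRBBRRBRBBBRR; options L={ 0, 1, 3/2, 7/4, 57/32, 229/128, 459/256, 919/512 } R={ 3677/2048, 1839/1024, 115/64, 29/16, 15/8, 2 } so 7353/4096
step 15: add R to get BBRBBRRBRBBBRRR; options L={ 0, 1, 3/2, 7/4, 57/32, 229/128, 459/256, 919/512 } R={ 7353/4096, 3677/2048, 1839/1024, 115/64, 29/16, 15/8, 2 } so 14705/8192

14705/8192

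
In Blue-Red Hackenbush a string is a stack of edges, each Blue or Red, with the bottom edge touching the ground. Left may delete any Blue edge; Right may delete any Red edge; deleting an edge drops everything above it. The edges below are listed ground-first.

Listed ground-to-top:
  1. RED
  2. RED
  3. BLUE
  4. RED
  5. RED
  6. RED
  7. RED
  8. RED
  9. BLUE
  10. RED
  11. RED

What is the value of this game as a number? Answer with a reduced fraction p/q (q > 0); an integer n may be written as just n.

R: Left { · }, Right { 0 } gives simplest -1
RR: Left { · }, Right { -1; 0 } gives simplest -2
RRB: Left { -2 }, Right { -1; 0 } gives simplest -3/2
RRBR: Left { -2 }, Right { -3/2; -1; 0 } gives simplest -7/4
RRBRR: Left { -2 }, Right { -7/4; -3/2; -1; 0 } gives simplest -15/8
RRBRRR: Left { -2 }, Right { -15/8; -7/4; -3/2; -1; 0 } gives simplest -31/16
RRBRRRR: Left { -2 }, Right { -31/16; -15/8; -7/4; -3/2; -1; 0 } gives simplest -63/32
RRBRRRRR: Left { -2 }, Right { -63/32; -31/16; -15/8; -7/4; -3/2; -1; 0 } gives simplest -127/64
RRBRRRRRB: Left { -2; -127/64 }, Right { -63/32; -31/16; -15/8; -7/4; -3/2; -1; 0 } gives simplest -253/128
RRBRRRRRBR: Left { -2; -127/64 }, Right { -253/128; -63/32; -31/16; -15/8; -7/4; -3/2; -1; 0 } gives simplest -507/256
RRBRRRRRBRR: Left { -2; -127/64 }, Right { -507/256; -253/128; -63/32; -31/16; -15/8; -7/4; -3/2; -1; 0 } gives simplest -1015/512

-1015/512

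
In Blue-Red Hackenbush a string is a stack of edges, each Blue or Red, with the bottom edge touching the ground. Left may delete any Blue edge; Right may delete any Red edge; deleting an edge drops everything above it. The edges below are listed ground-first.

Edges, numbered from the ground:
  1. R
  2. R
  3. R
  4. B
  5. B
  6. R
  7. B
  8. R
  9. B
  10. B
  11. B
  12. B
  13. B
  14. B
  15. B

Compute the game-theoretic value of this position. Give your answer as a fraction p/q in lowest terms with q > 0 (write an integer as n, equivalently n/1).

-9473/4096

R: Left {  }, Right { 0 } — simplest -1
RR: Left {  }, Right { -1, 0 } — simplest -2
RRR: Left {  }, Right { -2, -1, 0 } — simplest -3
RRRB: Left { -3 }, Right { -2, -1, 0 } — simplest -5/2
RRRBB: Left { -3, -5/2 }, Right { -2, -1, 0 } — simplest -9/4
RRRBBR: Left { -3, -5/2 }, Right { -9/4, -2, -1, 0 } — simplest -19/8
RRRBBRB: Left { -3, -5/2, -19/8 }, Right { -9/4, -2, -1, 0 } — simplest -37/16
RRRBBRBR: Left { -3, -5/2, -19/8 }, Right { -37/16, -9/4, -2, -1, 0 } — simplest -75/32
RRRBBRBRB: Left { -3, -5/2, -19/8, -75/32 }, Right { -37/16, -9/4, -2, -1, 0 } — simplest -149/64
RRRBBRBRBB: Left { -3, -5/2, -19/8, -75/32, -149/64 }, Right { -37/16, -9/4, -2, -1, 0 } — simplest -297/128
RRRBBRBRBBB: Left { -3, -5/2, -19/8, -75/32, -149/64, -297/128 }, Right { -37/16, -9/4, -2, -1, 0 } — simplest -593/256
RRRBBRBRBBBB: Left { -3, -5/2, -19/8, -75/32, -149/64, -297/128, -593/256 }, Right { -37/16, -9/4, -2, -1, 0 } — simplest -1185/512
RRRBBRBRBBBBB: Left { -3, -5/2, -19/8, -75/32, -149/64, -297/128, -593/256, -1185/512 }, Right { -37/16, -9/4, -2, -1, 0 } — simplest -2369/1024
RRRBBRBRBBBBBB: Left { -3, -5/2, -19/8, -75/32, -149/64, -297/128, -593/256, -1185/512, -2369/1024 }, Right { -37/16, -9/4, -2, -1, 0 } — simplest -4737/2048
RRRBBRBRBBBBBBB: Left { -3, -5/2, -19/8, -75/32, -149/64, -297/128, -593/256, -1185/512, -2369/1024, -4737/2048 }, Right { -37/16, -9/4, -2, -1, 0 } — simplest -9473/4096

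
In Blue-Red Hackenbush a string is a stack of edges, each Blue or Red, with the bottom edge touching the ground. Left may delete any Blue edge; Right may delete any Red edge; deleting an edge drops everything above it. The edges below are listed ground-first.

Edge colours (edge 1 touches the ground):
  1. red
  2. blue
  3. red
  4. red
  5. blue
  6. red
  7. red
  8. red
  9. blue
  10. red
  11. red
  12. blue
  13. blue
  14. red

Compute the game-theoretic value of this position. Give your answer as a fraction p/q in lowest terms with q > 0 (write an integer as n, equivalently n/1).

-7091/8192

1 of 14 · r · max L −∞ · min R 0 = -1
2 of 14 · rb · max L -1 · min R 0 = -1/2
3 of 14 · rbr · max L -1 · min R -1/2 = -3/4
4 of 14 · rbrr · max L -1 · min R -3/4 = -7/8
5 of 14 · rbrrb · max L -7/8 · min R -3/4 = -13/16
6 of 14 · rbrrbr · max L -7/8 · min R -13/16 = -27/32
7 of 14 · rbrrbrr · max L -7/8 · min R -27/32 = -55/64
8 of 14 · rbrrbrrr · max L -7/8 · min R -55/64 = -111/128
9 of 14 · rbrrbrrrb · max L -111/128 · min R -55/64 = -221/256
10 of 14 · rbrrbrrrbr · max L -111/128 · min R -221/256 = -443/512
11 of 14 · rbrrbrrrbrr · max L -111/128 · min R -443/512 = -887/1024
12 of 14 · rbrrbrrrbrrb · max L -887/1024 · min R -443/512 = -1773/2048
13 of 14 · rbrrbrrrbrrbb · max L -1773/2048 · min R -443/512 = -3545/4096
14 of 14 · rbrrbrrrbrrbbr · max L -1773/2048 · min R -3545/4096 = -7091/8192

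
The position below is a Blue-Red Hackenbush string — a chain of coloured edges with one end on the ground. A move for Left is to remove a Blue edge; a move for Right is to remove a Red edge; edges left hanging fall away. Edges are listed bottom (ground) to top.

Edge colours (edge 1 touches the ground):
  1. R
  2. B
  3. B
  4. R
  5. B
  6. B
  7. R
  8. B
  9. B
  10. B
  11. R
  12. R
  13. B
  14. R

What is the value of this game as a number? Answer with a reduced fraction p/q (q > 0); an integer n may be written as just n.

1 of 14 · R · max L −∞ · min R 0 — -1
2 of 14 · RB · max L -1 · min R 0 — -1/2
3 of 14 · RBB · max L -1/2 · min R 0 — -1/4
4 of 14 · RBBR · max L -1/2 · min R -1/4 — -3/8
5 of 14 · RBBRB · max L -3/8 · min R -1/4 — -5/16
6 of 14 · RBBRBB · max L -5/16 · min R -1/4 — -9/32
7 of 14 · RBBRBBR · max L -5/16 · min R -9/32 — -19/64
8 of 14 · RBBRBBRB · max L -19/64 · min R -9/32 — -37/128
9 of 14 · RBBRBBRBB · max L -37/128 · min R -9/32 — -73/256
10 of 14 · RBBRBBRBBB · max L -73/256 · min R -9/32 — -145/512
11 of 14 · RBBRBBRBBBR · max L -73/256 · min R -145/512 — -291/1024
12 of 14 · RBBRBBRBBBRR · max L -73/256 · min R -291/1024 — -583/2048
13 of 14 · RBBRBBRBBBRRB · max L -583/2048 · min R -291/1024 — -1165/4096
14 of 14 · RBBRBBRBBBRRBR · max L -583/2048 · min R -1165/4096 — -2331/8192

-2331/8192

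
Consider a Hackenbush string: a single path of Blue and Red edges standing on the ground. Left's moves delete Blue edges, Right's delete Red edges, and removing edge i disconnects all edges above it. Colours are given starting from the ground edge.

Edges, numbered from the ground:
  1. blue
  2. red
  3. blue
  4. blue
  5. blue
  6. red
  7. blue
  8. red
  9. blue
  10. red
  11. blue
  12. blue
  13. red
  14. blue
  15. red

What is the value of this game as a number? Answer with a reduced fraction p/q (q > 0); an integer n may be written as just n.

Build G(s[:k]) for k = 1..15, string s = blue red blue blue blue red blue red blue red blue blue red blue red.
1 of 15 · b · max L 0 · min R +∞ ⇒ 1
2 of 15 · br · max L 0 · min R 1 ⇒ 1/2
3 of 15 · brb · max L 1/2 · min R 1 ⇒ 3/4
4 of 15 · brbb · max L 3/4 · min R 1 ⇒ 7/8
5 of 15 · brbbb · max L 7/8 · min R 1 ⇒ 15/16
6 of 15 · brbbbr · max L 7/8 · min R 15/16 ⇒ 29/32
7 of 15 · brbbbrb · max L 29/32 · min R 15/16 ⇒ 59/64
8 of 15 · brbbbrbr · max L 29/32 · min R 59/64 ⇒ 117/128
9 of 15 · brbbbrbrb · max L 117/128 · min R 59/64 ⇒ 235/256
10 of 15 · brbbbrbrbr · max L 117/128 · min R 235/256 ⇒ 469/512
11 of 15 · brbbbrbrbrb · max L 469/512 · min R 235/256 ⇒ 939/1024
12 of 15 · brbbbrbrbrbb · max L 939/1024 · min R 235/256 ⇒ 1879/2048
13 of 15 · brbbbrbrbrbbr · max L 939/1024 · min R 1879/2048 ⇒ 3757/4096
14 of 15 · brbbbrbrbrbbrb · max L 3757/4096 · min R 1879/2048 ⇒ 7515/8192
15 of 15 · brbbbrbrbrbbrbr · max L 3757/4096 · min R 7515/8192 ⇒ 15029/16384

15029/16384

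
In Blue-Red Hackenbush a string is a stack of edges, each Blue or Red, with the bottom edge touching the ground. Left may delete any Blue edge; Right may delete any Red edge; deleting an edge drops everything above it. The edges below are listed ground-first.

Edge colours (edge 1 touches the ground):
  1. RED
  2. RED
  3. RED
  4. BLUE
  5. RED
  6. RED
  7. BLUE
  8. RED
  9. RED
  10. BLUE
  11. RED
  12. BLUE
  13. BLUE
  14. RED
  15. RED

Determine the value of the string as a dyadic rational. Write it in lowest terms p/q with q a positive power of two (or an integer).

R: Left { (no moves) }, Right { 0 } — simplest -1
RR: Left { (no moves) }, Right { -1 0 } — simplest -2
RRR: Left { (no moves) }, Right { -2 -1 0 } — simplest -3
RRRB: Left { -3 }, Right { -2 -1 0 } — simplest -5/2
RRRBR: Left { -3 }, Right { -5/2 -2 -1 0 } — simplest -11/4
RRRBRR: Left { -3 }, Right { -11/4 -5/2 -2 -1 0 } — simplest -23/8
RRRBRRB: Left { -3 -23/8 }, Right { -11/4 -5/2 -2 -1 0 } — simplest -45/16
RRRBRRBR: Left { -3 -23/8 }, Right { -45/16 -11/4 -5/2 -2 -1 0 } — simplest -91/32
RRRBRRBRR: Left { -3 -23/8 }, Right { -91/32 -45/16 -11/4 -5/2 -2 -1 0 } — simplest -183/64
RRRBRRBRRB: Left { -3 -23/8 -183/64 }, Right { -91/32 -45/16 -11/4 -5/2 -2 -1 0 } — simplest -365/128
RRRBRRBRRBR: Left { -3 -23/8 -183/64 }, Right { -365/128 -91/32 -45/16 -11/4 -5/2 -2 -1 0 } — simplest -731/256
RRRBRRBRRBRB: Left { -3 -23/8 -183/64 -731/256 }, Right { -365/128 -91/32 -45/16 -11/4 -5/2 -2 -1 0 } — simplest -1461/512
RRRBRRBRRBRBB: Left { -3 -23/8 -183/64 -731/256 -1461/512 }, Right { -365/128 -91/32 -45/16 -11/4 -5/2 -2 -1 0 } — simplest -2921/1024
RRRBRRBRRBRBBR: Left { -3 -23/8 -183/64 -731/256 -1461/512 }, Right { -2921/1024 -365/128 -91/32 -45/16 -11/4 -5/2 -2 -1 0 } — simplest -5843/2048
RRRBRRBRRBRBBRR: Left { -3 -23/8 -183/64 -731/256 -1461/512 }, Right { -5843/2048 -2921/1024 -365/128 -91/32 -45/16 -11/4 -5/2 -2 -1 0 } — simplest -11687/4096

-11687/4096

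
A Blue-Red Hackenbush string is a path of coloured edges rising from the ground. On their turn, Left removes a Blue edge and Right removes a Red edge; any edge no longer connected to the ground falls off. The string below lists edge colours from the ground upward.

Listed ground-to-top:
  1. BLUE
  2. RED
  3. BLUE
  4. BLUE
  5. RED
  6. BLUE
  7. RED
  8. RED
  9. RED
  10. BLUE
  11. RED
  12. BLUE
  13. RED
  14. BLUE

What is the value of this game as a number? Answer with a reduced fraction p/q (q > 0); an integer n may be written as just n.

6699/8192

g_1 [B]  L=[0]  R=[·]  gives 1
g_2 [BR]  L=[0]  R=[1]  gives 1/2
g_3 [BRB]  L=[0,1/2]  R=[1]  gives 3/4
g_4 [BRBB]  L=[0,1/2,3/4]  R=[1]  gives 7/8
g_5 [BRBBR]  L=[0,1/2,3/4]  R=[7/8,1]  gives 13/16
g_6 [BRBBRB]  L=[0,1/2,3/4,13/16]  R=[7/8,1]  gives 27/32
g_7 [BRBBRBR]  L=[0,1/2,3/4,13/16]  R=[27/32,7/8,1]  gives 53/64
g_8 [BRBBRBRR]  L=[0,1/2,3/4,13/16]  R=[53/64,27/32,7/8,1]  gives 105/128
g_9 [BRBBRBRRR]  L=[0,1/2,3/4,13/16]  R=[105/128,53/64,27/32,7/8,1]  gives 209/256
g_10 [BRBBRBRRRB]  L=[0,1/2,3/4,13/16,209/256]  R=[105/128,53/64,27/32,7/8,1]  gives 419/512
g_11 [BRBBRBRRRBR]  L=[0,1/2,3/4,13/16,209/256]  R=[419/512,105/128,53/64,27/32,7/8,1]  gives 837/1024
g_12 [BRBBRBRRRBRB]  L=[0,1/2,3/4,13/16,209/256,837/1024]  R=[419/512,105/128,53/64,27/32,7/8,1]  gives 1675/2048
g_13 [BRBBRBRRRBRBR]  L=[0,1/2,3/4,13/16,209/256,837/1024]  R=[1675/2048,419/512,105/128,53/64,27/32,7/8,1]  gives 3349/4096
g_14 [BRBBRBRRRBRBRB]  L=[0,1/2,3/4,13/16,209/256,837/1024,3349/4096]  R=[1675/2048,419/512,105/128,53/64,27/32,7/8,1]  gives 6699/8192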